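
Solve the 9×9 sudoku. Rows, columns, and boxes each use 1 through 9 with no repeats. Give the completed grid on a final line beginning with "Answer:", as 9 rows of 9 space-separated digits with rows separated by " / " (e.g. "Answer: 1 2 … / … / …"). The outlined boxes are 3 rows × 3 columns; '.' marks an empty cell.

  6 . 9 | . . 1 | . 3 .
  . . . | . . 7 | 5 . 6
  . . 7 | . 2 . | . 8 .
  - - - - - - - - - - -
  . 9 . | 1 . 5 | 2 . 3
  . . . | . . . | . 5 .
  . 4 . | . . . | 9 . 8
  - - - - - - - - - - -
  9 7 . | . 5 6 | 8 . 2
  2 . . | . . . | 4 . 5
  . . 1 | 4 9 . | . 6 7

Step 1. [r7c4∈{3}] r7c4 is down to just 3 ⇒ r7c4=3.
Step 2. [r8c6∈{8}] nothing but 8 survives at r8c6. So r8c6=8.
Step 3. [r5c7∈{1,6,7}] col 7 places 6 nowhere but r5c7 ⇒ r5c7=6.
Step 4. [r3c9∈{1,4,9}] in col 9, 9 fits only at r3c9, so r3c9=9.
Step 5. [r1c2∈{2,5,8}] row 1 places 2 nowhere but r1c2 ⇒ r1c2=2.
Step 6. [r5c9∈{1,4}] 1 has one home in col 9: r5c9, so r5c9=1.
Step 7. [r6c1∈{1,3,5,7}] across row 6, 1 lands solely at r6c1, so r6c1=1.
Step 8. [r5c6∈{2,3,4,9}] col 6 places 9 nowhere but r5c6. So r5c6=9.
Step 9. [r5c5∈{3,4,7,8}] 4 has one home in row 5: r5c5, so r5c5=4.
Step 10. [r1c5∈{8}] r1c5's peers cover all but 8 ⇒ r1c5=8.
Step 11. [r5c4∈{2,7,8}] r5c4 is the only open cell in col 4 admitting 8, so r5c4=8.
Step 12. [r5c2∈{3}] r5c2 has the single candidate 3 ⇒ r5c2=3.
Step 13. [r6c4∈{2,6,7}] in col 4, 2 fits only at r6c4. So r6c4=2.
Step 14. [r2c5∈{3}] r2c5's peers cover all but 3, so r2c5=3.
Step 15. [r3c1∈{3,4,5}] across row 3, 3 lands solely at r3c1, so r3c1=3.
Step 16. [r2c1∈{4,8}] 4 has one home in col 1: r2c1. So r2c1=4.
Step 17. [r3c2∈{1,5}] 5 has one home in box 1: r3c2 ⇒ r3c2=5.
Step 18. [r6c8∈{7}] r6c8 has the single candidate 7. So r6c8=7.
Step 19. [r4c5∈{6,7}] in box 5, 7 fits only at r4c5 ⇒ r4c5=7.
Step 20. [r4c3∈{6,8}] across row 4, 6 lands solely at r4c3. So r4c3=6.
Step 21. [r9c2∈{8}] nothing but 8 survives at r9c2, so r9c2=8.
Step 22. [r7c8∈{1}] r7c8 has the single candidate 1, so r7c8=1.
Step 23. [r5c1∈{7}] r5c1 is down to just 7 ⇒ r5c1=7.
Step 24. [r2c2∈{1}] nothing but 1 survives at r2c2, so r2c2=1.
Step 25. [r3c6∈{4}] nothing but 4 survives at r3c6, so r3c6=4.
Step 26. [r1c4∈{5}] r1c4's peers cover all but 5 ⇒ r1c4=5.
Step 27. [r3c7∈{1}] nothing but 1 survives at r3c7, so r3c7=1.
Step 28. [r6c5∈{6}] only 6 remains possible at r6c5. So r6c5=6.
Step 29. [r9c6∈{2}] nothing but 2 survives at r9c6, so r9c6=2.
Step 30. [r2c4∈{9}] only 9 remains possible at r2c4 ⇒ r2c4=9.
Step 31. [r4c1∈{8}] r4c1's peers cover all but 8, so r4c1=8.
Step 32. [r5c3∈{2}] only 2 remains possible at r5c3. So r5c3=2.
Step 33. [r2c3∈{8}] nothing but 8 survives at r2c3 ⇒ r2c3=8.
Step 34. [r1c9∈{4}] r1c9's peers cover all but 4, so r1c9=4.
Step 35. [r7c3∈{4}] only 4 remains possible at r7c3. So r7c3=4.
Step 36. [r9c7∈{3}] only 3 remains possible at r9c7, so r9c7=3.
Step 37. [r8c8∈{9}] r8c8 is down to just 9 ⇒ r8c8=9.
Step 38. [r8c4∈{7}] only 7 remains possible at r8c4. So r8c4=7.
Step 39. [r3c4∈{6}] nothing but 6 survives at r3c4 ⇒ r3c4=6.
Step 40. [r6c3∈{5}] r6c3 has the single candidate 5. So r6c3=5.
Step 41. [r9c1∈{5}] r9c1 has the single candidate 5. So r9c1=5.
Step 42. [r1c7∈{7}] r1c7 has the single candidate 7, so r1c7=7.
Step 43. [r8c2∈{6}] only 6 remains possible at r8c2. So r8c2=6.
Step 44. [r4c8∈{4}] nothing but 4 survives at r4c8. So r4c8=4.
Step 45. [r8c5∈{1}] r8c5's peers cover all but 1 ⇒ r8c5=1.
Step 46. [r8c3∈{3}] r8c3 has the single candidate 3. So r8c3=3.
Step 47. [r2c8∈{2}] r2c8 is down to just 2, so r2c8=2.
Step 48. [r6c6∈{3}] nothing but 3 survives at r6c6, so r6c6=3.

Answer: 6 2 9 5 8 1 7 3 4 / 4 1 8 9 3 7 5 2 6 / 3 5 7 6 2 4 1 8 9 / 8 9 6 1 7 5 2 4 3 / 7 3 2 8 4 9 6 5 1 / 1 4 5 2 6 3 9 7 8 / 9 7 4 3 5 6 8 1 2 / 2 6 3 7 1 8 4 9 5 / 5 8 1 4 9 2 3 6 7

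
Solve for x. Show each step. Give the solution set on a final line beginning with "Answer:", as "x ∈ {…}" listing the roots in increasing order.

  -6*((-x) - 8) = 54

Step 1. [-6*((-x) - 8) = 54] -6·(inner) — divide through by -6. So div: (-x) - 8 = -9.
Step 2. [(-x) - 8 = -9] 8 comes off first (add 8). So sub: -x = -1.
Step 3. [-x = -1] flip signs both sides, so neg: x = 1.

Answer: x ∈ {1}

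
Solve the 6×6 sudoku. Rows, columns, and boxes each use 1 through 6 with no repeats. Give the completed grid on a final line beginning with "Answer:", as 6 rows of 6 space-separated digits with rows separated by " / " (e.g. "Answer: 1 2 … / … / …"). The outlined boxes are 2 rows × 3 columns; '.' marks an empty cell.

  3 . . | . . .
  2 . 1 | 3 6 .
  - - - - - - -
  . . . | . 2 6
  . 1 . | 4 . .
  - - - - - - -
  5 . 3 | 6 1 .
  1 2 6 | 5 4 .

Step 1. [r1c5∈{5}] nothing but 5 survives at r1c5, so r1c5=5.
Step 2. [r1c3∈{4}] r1c3 has the single candidate 4. So r1c3=4.
Step 3. [r3c3∈{5}] nothing but 5 survives at r3c3 ⇒ r3c3=5.
Step 4. [r1c6∈{1,2}] r1c6 is the only open cell in col 6 admitting 1, so r1c6=1.
Step 5. [r3c2∈{3,4}] r3c2 is the only open cell in row 3 admitting 3. So r3c2=3.
Step 6. [r4c5∈{3}] nothing but 3 survives at r4c5 ⇒ r4c5=3.
Step 7. [r5c2∈{4}] r5c2 has the single candidate 4. So r5c2=4.
Step 8. [r6c6∈{3}] nothing but 3 survives at r6c6, so r6c6=3.
Step 9. [r3c1∈{4}] r3c1 is down to just 4 ⇒ r3c1=4.
Step 10. [r4c3∈{2}] only 2 remains possible at r4c3 ⇒ r4c3=2.
Step 11. [r2c6∈{4}] nothing but 4 survives at r2c6 ⇒ r2c6=4.
Step 12. [r2c2∈{5}] nothing but 5 survives at r2c2, so r2c2=5.
Step 13. [r1c4∈{2}] nothing but 2 survives at r1c4, so r1c4=2.
Step 14. [r4c6∈{5}] r4c6 has the single candidate 5, so r4c6=5.
Step 15. [r1c2∈{6}] r1c2 has the single candidate 6 ⇒ r1c2=6.
Step 16. [r5c6∈{2}] r5c6 is down to just 2 ⇒ r5c6=2.
Step 17. [r4c1∈{6}] r4c1 is down to just 6. So r4c1=6.
Step 18. [r3c4∈{1}] r3c4's peers cover all but 1 ⇒ r3c4=1.

Answer: 3 6 4 2 5 1 / 2 5 1 3 6 4 / 4 3 5 1 2 6 / 6 1 2 4 3 5 / 5 4 3 6 1 2 / 1 2 6 5 4 3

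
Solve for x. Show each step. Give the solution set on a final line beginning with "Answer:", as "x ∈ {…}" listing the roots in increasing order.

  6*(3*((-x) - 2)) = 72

Step 1. [6*(3*((-x) - 2)) = 72] divide by the outer 6, so div: 3*((-x) - 2) = 12.
Step 2. [3*((-x) - 2) = 12] leading coefficient 3: divide by 3 ⇒ div: (-x) - 2 = 4.
Step 3. [(-x) - 2 = 4] the outer -2 inverts by adding 2. So sub: -x = 6.
Step 4. [-x = 6] LHS negated; negate both sides. So neg: x = -6.

Answer: x ∈ {-6}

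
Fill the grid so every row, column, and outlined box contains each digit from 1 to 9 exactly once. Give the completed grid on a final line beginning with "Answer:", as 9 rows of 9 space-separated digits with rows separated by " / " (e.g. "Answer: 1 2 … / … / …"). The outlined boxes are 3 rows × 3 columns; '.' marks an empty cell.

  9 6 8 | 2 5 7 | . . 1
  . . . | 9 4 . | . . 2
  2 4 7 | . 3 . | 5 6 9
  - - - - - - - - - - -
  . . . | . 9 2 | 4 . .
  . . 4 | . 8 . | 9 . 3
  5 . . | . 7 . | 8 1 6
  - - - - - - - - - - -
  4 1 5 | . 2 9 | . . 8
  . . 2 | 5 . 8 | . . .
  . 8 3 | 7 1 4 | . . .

Step 1. [r1c7∈{3}] r1c7 has the single candidate 3. So r1c7=3.
Step 2. [r7c4∈{3,6}] across box 8, 3 lands solely at r7c4, so r7c4=3.
Step 3. [r7c8∈{7}] r7c8 is down to just 7. So r7c8=7.
Step 4. [r4c3∈{1,6}] in col 3, 6 fits only at r4c3. So r4c3=6.
Step 5. [r4c4∈{1}] nothing but 1 survives at r4c4. So r4c4=1.
Step 6. [r9c8∈{2,5,9}] row 9 places 9 nowhere but r9c8, so r9c8=9.
Step 7. [r4c9∈{5,7}] 7 has one home in col 9: r4c9. So r4c9=7.
Step 8. [r4c2∈{3}] only 3 remains possible at r4c2 ⇒ r4c2=3.
Step 9. [r8c2∈{7,9}] r8c2 is the only open cell in row 8 admitting 9, so r8c2=9.
Step 10. [r8c5∈{6}] nothing but 6 survives at r8c5, so r8c5=6.
Step 11. [r5c8∈{2,5}] r5c8 is the only open cell in col 8 admitting 2 ⇒ r5c8=2.
Step 12. [r2c3∈{1}] only 1 remains possible at r2c3 ⇒ r2c3=1.
Step 13. [r8c8∈{3,4}] row 8 places 3 nowhere but r8c8 ⇒ r8c8=3.
Step 14. [r5c4∈{6}] nothing but 6 survives at r5c4. So r5c4=6.
Step 15. [r8c1∈{7}] r8c1 is down to just 7 ⇒ r8c1=7.
Step 16. [r7c7∈{6}] r7c7 has the single candidate 6, so r7c7=6.
Step 17. [r2c2∈{5}] nothing but 5 survives at r2c2, so r2c2=5.
Step 18. [r2c1∈{3}] only 3 remains possible at r2c1. So r2c1=3.
Step 19. [r6c2∈{2}] nothing but 2 survives at r6c2, so r6c2=2.
Step 20. [r8c9∈{4}] r8c9's peers cover all but 4. So r8c9=4.
Step 21. [r5c1∈{1}] r5c1 is down to just 1. So r5c1=1.
Step 22. [r1c8∈{4}] nothing but 4 survives at r1c8, so r1c8=4.
Step 23. [r5c2∈{7}] only 7 remains possible at r5c2 ⇒ r5c2=7.
Step 24. [r6c3∈{9}] r6c3 is down to just 9. So r6c3=9.
Step 25. [r3c6∈{1}] r3c6's peers cover all but 1, so r3c6=1.
Step 26. [r2c8∈{8}] nothing but 8 survives at r2c8. So r2c8=8.
Step 27. [r9c7∈{2}] only 2 remains possible at r9c7 ⇒ r9c7=2.
Step 28. [r4c1∈{8}] r4c1's peers cover all but 8. So r4c1=8.
Step 29. [r5c6∈{5}] nothing but 5 survives at r5c6. So r5c6=5.
Step 30. [r2c7∈{7}] r2c7's peers cover all but 7 ⇒ r2c7=7.
Step 31. [r9c1∈{6}] nothing but 6 survives at r9c1. So r9c1=6.
Step 32. [r4c8∈{5}] nothing but 5 survives at r4c8, so r4c8=5.
Step 33. [r3c4∈{8}] r3c4 has the single candidate 8, so r3c4=8.
Step 34. [r9c9∈{5}] nothing but 5 survives at r9c9. So r9c9=5.
Step 35. [r6c6∈{3}] r6c6's peers cover all but 3. So r6c6=3.
Step 36. [r8c7∈{1}] only 1 remains possible at r8c7, so r8c7=1.
Step 37. [r2c6∈{6}] only 6 remains possible at r2c6 ⇒ r2c6=6.
Step 38. [r6c4∈{4}] nothing but 4 survives at r6c4. So r6c4=4.

Answer: 9 6 8 2 5 7 3 4 1 / 3 5 1 9 4 6 7 8 2 / 2 4 7 8 3 1 5 6 9 / 8 3 6 1 9 2 4 5 7 / 1 7 4 6 8 5 9 2 3 / 5 2 9 4 7 3 8 1 6 / 4 1 5 3 2 9 6 7 8 / 7 9 2 5 6 8 1 3 4 / 6 8 3 7 1 4 2 9 5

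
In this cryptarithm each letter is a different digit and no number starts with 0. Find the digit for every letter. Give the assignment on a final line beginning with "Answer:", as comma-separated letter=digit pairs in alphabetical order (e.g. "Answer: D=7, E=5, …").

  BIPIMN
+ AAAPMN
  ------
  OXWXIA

Step 1. [col 1: N + N ≡ A (mod 10)] A=6 is one option consistent with column 1 (N + N ≡ A (mod 10), carry-in 0) — take it, so A=6.
Step 2. [col 1: N + N ≡ A (mod 10)] no forcing yet in column 1 (carry-in 0); N=8 is free and consistent — try it ⇒ N=8.
Step 3. [col 2: M + M ≡ I (mod 10)] no forcing yet in column 2 (carry-in 1); I=3 is free and consistent — try it, so I=3.
Step 4. [col 2: M + M ≡ I (mod 10)] in column 2 we have M+M≡I with carry-in 1; given I=3 and digits 3,6,8 already taken and all letters distinct, that pins M to 1, so M=1.
Step 5. [col 3: I + P ≡ X (mod 10)] X=0 is one option consistent with column 3 (I + P ≡ X (mod 10), carry-in 0) — take it, so X=0.
Step 6. [col 3: I + P ≡ X (mod 10)] in column 3 we have I+P≡X with carry-in 0; given I=3, X=0 and digits 0,1,3,6,8 already taken and all letters distinct, that pins P to 7 ⇒ P=7.
Step 7. [col 4: P + A ≡ W (mod 10)] in column 4 we have P+A≡W with carry-in 1; given P=7, A=6 and digits 0,1,3,6,7,8 already taken and all letters distinct, that pins W to 4 ⇒ W=4.
Step 8. [col 6: B + A ≡ O (mod 10)] column 6 (B + A ≡ O (mod 10), carry-in 1) doesn't pin B yet; pick B=2 and continue ⇒ B=2.
Step 9. [col 6: B + A ≡ O (mod 10)] column 6 reads B+A+carry(1)=O with B=2, A=6; with digits 0,1,2,3,4,6,7,8 already taken and all letters distinct, the only value for O is 9. So O=9.

Answer: A=6, B=2, I=3, M=1, N=8, O=9, P=7, W=4, X=0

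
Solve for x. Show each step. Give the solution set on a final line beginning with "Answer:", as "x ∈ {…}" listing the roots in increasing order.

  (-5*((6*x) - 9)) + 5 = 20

Step 1. [(-5*((6*x) - 9)) + 5 = 20] peel the +5: subtract 5 from each side ⇒ sub: -5*((6*x) - 9) = 15.
Step 2. [-5*((6*x) - 9) = 15] -5 out front; divide by -5. So div: (6*x) - 9 = -3.
Step 3. [(6*x) - 9 = -3] peel the -9: add 9 from each side. So sub: 6*x = 6.
Step 4. [6*x = 6] leading coefficient 6: divide by 6. So div: x = 1.

Answer: x ∈ {1}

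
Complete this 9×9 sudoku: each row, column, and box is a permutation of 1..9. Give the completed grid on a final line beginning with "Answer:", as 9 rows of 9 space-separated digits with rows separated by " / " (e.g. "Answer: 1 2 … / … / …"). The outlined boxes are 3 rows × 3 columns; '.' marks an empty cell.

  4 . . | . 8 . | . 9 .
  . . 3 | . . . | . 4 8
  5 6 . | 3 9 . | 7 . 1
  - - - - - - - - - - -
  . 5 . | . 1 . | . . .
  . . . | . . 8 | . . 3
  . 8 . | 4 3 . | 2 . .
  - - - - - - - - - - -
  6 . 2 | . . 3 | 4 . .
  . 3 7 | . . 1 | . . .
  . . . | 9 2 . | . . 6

Step 1. [r1c3∈{1}] nothing but 1 survives at r1c3, so r1c3=1.
Step 2. [r9c3∈{4,5,8}] col 3 places 5 nowhere but r9c3, so r9c3=5.
Step 3. [r2c4∈{1,2,5,6,7}] 1 has one home in row 2: r2c4, so r2c4=1.
Step 4. [r9c8∈{1,3,7,8}] in col 8, 3 fits only at r9c8, so r9c8=3.
Step 5. [r9c6∈{4,7}] row 9 places 7 nowhere but r9c6. So r9c6=7.
Step 6. [r7c5∈{5}] r7c5 has the single candidate 5, so r7c5=5.
Step 7. [r3c8∈{2}] only 2 remains possible at r3c8. So r3c8=2.
Step 8. [r1c9∈{5}] r1c9 has the single candidate 5, so r1c9=5.
Step 9. [r5c4∈{2,5,6,7}] across col 4, 5 lands solely at r5c4, so r5c4=5.
Step 10. [r2c7∈{6}] r2c7 is down to just 6. So r2c7=6.
Step 11. [r2c5∈{7}] only 7 remains possible at r2c5. So r2c5=7.
Step 12. [r5c5∈{6}] r5c5 is down to just 6 ⇒ r5c5=6.
Step 13. [r4c4∈{2,7}] col 4 places 7 nowhere but r4c4, so r4c4=7.
Step 14. [r4c6∈{2,9}] 2 has one home in box 5: r4c6 ⇒ r4c6=2.
Step 15. [r6c8∈{1,5,6,7}] in row 6, 5 fits only at r6c8, so r6c8=5.
Step 16. [r8c8∈{8}] nothing but 8 survives at r8c8, so r8c8=8.
Step 17. [r8c1∈{9}] only 9 remains possible at r8c1, so r8c1=9.
Step 18. [r9c7∈{1}] nothing but 1 survives at r9c7 ⇒ r9c7=1.
Step 19. [r5c7∈{9}] r5c7's peers cover all but 9. So r5c7=9.
Step 20. [r6c9∈{7}] r6c9's peers cover all but 7 ⇒ r6c9=7.
Step 21. [r4c3∈{4,6,9}] 9 has one home in row 4: r4c3. So r4c3=9.
Step 22. [r2c1∈{2}] only 2 remains possible at r2c1. So r2c1=2.
Step 23. [r5c2∈{1,2,4,7}] row 5 places 2 nowhere but r5c2 ⇒ r5c2=2.
Step 24. [r8c4∈{6}] nothing but 6 survives at r8c4 ⇒ r8c4=6.
Step 25. [r5c8∈{1}] r5c8 has the single candidate 1. So r5c8=1.
Step 26. [r5c3∈{4}] r5c3's peers cover all but 4, so r5c3=4.
Step 27. [r6c1∈{1}] r6c1 has the single candidate 1. So r6c1=1.
Step 28. [r9c1∈{8}] r9c1 has the single candidate 8 ⇒ r9c1=8.
Step 29. [r1c2∈{7}] only 7 remains possible at r1c2 ⇒ r1c2=7.
Step 30. [r4c9∈{4}] r4c9 has the single candidate 4 ⇒ r4c9=4.
Step 31. [r4c8∈{6}] r4c8 has the single candidate 6. So r4c8=6.
Step 32. [r1c7∈{3}] r1c7 has the single candidate 3 ⇒ r1c7=3.
Step 33. [r2c6∈{5}] r2c6's peers cover all but 5. So r2c6=5.
Step 34. [r2c2∈{9}] only 9 remains possible at r2c2, so r2c2=9.
Step 35. [r8c9∈{2}] r8c9 has the single candidate 2 ⇒ r8c9=2.
Step 36. [r8c7∈{5}] r8c7's peers cover all but 5 ⇒ r8c7=5.
Step 37. [r7c8∈{7}] r7c8's peers cover all but 7. So r7c8=7.
Step 38. [r6c3∈{6}] nothing but 6 survives at r6c3. So r6c3=6.
Step 39. [r7c2∈{1}] nothing but 1 survives at r7c2. So r7c2=1.
Step 40. [r4c7∈{8}] r4c7 is down to just 8. So r4c7=8.
Step 41. [r1c6∈{6}] nothing but 6 survives at r1c6. So r1c6=6.
Step 42. [r7c4∈{8}] r7c4 is down to just 8, so r7c4=8.
Step 43. [r7c9∈{9}] only 9 remains possible at r7c9, so r7c9=9.
Step 44. [r4c1∈{3}] only 3 remains possible at r4c1. So r4c1=3.
Step 45. [r1c4∈{2}] r1c4's peers cover all but 2, so r1c4=2.
Step 46. [r3c3∈{8}] nothing but 8 survives at r3c3. So r3c3=8.
Step 47. [r9c2∈{4}] nothing but 4 survives at r9c2. So r9c2=4.
Step 48. [r5c1∈{7}] r5c1's peers cover all but 7. So r5c1=7.
Step 49. [r3c6∈{4}] r3c6 has the single candidate 4 ⇒ r3c6=4.
Step 50. [r8c5∈{4}] r8c5's peers cover all but 4, so r8c5=4.
Step 51. [r6c6∈{9}] only 9 remains possible at r6c6 ⇒ r6c6=9.

Answer: 4 7 1 2 8 6 3 9 5 / 2 9 3 1 7 5 6 4 8 / 5 6 8 3 9 4 7 2 1 / 3 5 9 7 1 2 8 6 4 / 7 2 4 5 6 8 9 1 3 / 1 8 6 4 3 9 2 5 7 / 6 1 2 8 5 3 4 7 9 / 9 3 7 6 4 1 5 8 2 / 8 4 5 9 2 7 1 3 6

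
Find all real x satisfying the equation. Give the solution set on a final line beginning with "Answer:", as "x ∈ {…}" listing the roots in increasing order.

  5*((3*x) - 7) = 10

Step 1. [5*((3*x) - 7) = 10] divide by the outer 5 ⇒ div: (3*x) - 7 = 2.
Step 2. [(3*x) - 7 = 2] the outer -7 inverts by adding 7 ⇒ sub: 3*x = 9.
Step 3. [3*x = 9] leading coefficient 3: divide by 3. So div: x = 3.

Answer: x ∈ {3}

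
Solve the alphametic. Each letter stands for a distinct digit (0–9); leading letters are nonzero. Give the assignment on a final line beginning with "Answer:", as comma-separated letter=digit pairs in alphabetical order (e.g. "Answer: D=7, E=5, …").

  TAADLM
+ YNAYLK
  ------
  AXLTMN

Step 1. [col 1: M + K ≡ N (mod 10)] column 1 (M + K ≡ N (mod 10), carry-in 0) doesn't pin N yet; pick N=0 and continue. So N=0.
Step 2. [col 1: M + K ≡ N (mod 10)] M=9 is one option consistent with column 1 (M + K ≡ N (mod 10), carry-in 0) — take it ⇒ M=9.
Step 3. [col 1: M + K ≡ N (mod 10)] from column 1 (M=9, N=0, carry-in 0, digits 0,9 already taken and all letters distinct): K must equal 1. So K=1.
Step 4. [col 2: L + L ≡ M (mod 10)] column 2 reads L+L+carry(1)=M with M=9; with digits 0,1,9 already taken and all letters distinct, the only value for L is 4 ⇒ L=4.
Step 5. [col 3: D + Y ≡ T (mod 10)] no forcing yet in column 3 (carry-in 0); Y=2 is free and consistent — try it, so Y=2.
Step 6. [col 3: D + Y ≡ T (mod 10)] column 3 (D + Y ≡ T (mod 10), carry-in 0) doesn't pin D yet; pick D=3 and continue. So D=3.
Step 7. [col 3: D + Y ≡ T (mod 10)] column 3: given D=3, Y=2, carry-in 0, and digits 0,1,2,3,4,9 already taken and all letters distinct, D+Y≡T (mod 10) forces T=5. So T=5.
Step 8. [col 4: A + A ≡ L (mod 10)] in column 4 we have A+A≡L with carry-in 0; given L=4 and digits 0,1,2,3,4,5,9 already taken and all letters distinct, that pins A to 7. So A=7.
Step 9. [col 5: A + N ≡ X (mod 10)] in column 5 we have A+N≡X with carry-in 1; given A=7, N=0 and digits 0,1,2,3,4,5,7,9 already taken and all letters distinct, that pins X to 8 ⇒ X=8.

Answer: A=7, D=3, K=1, L=4, M=9, N=0, T=5, X=8, Y=2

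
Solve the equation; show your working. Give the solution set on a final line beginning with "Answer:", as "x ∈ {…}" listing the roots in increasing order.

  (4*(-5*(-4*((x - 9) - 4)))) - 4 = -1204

Step 1. [(4*(-5*(-4*((x - 9) - 4)))) - 4 = -1204] 4 divides every term; factor it out. So factor: (-5*(-4*((x - 9) - 4))) - 1 = -301.
Step 2. [(-5*(-4*((x - 9) - 4))) - 1 = -301] peel the -1: add 1 from each side ⇒ sub: -5*(-4*((x - 9) - 4)) = -300.
Step 3. [-5*(-4*((x - 9) - 4)) = -300] -5·(inner) — divide through by -5. So div: -4*((x - 9) - 4) = 60.
Step 4. [-4*((x - 9) - 4) = 60] leading coefficient -4: divide by -4, so div: (x - 9) - 4 = -15.
Step 5. [(x - 9) - 4 = -15] peel the -4: add 4 from each side, so sub: x - 9 = -11.
Step 6. [x - 9 = -11] add 9: x sits inside (… - 9). So sub: x = -2.

Answer: x ∈ {-2}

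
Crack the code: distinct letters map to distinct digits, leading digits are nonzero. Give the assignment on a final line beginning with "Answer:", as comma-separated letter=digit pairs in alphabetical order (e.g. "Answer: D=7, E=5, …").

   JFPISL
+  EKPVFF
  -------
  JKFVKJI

Step 1. [col 1: L + F ≡ I (mod 10)] column 1 (L + F ≡ I (mod 10), carry-in 0) doesn't pin I yet; pick I=2 and continue, so I=2.
Step 2. [col 1: L + F ≡ I (mod 10)] column 1 (L + F ≡ I (mod 10), carry-in 0) doesn't pin F yet; pick F=4 and continue, so F=4.
Step 3. [col 1: L + F ≡ I (mod 10)] column 1: given F=4, I=2, carry-in 0, and digits 2,4 already taken and all letters distinct, L+F≡I (mod 10) forces L=8 ⇒ L=8.
Step 4. [col 2: S + F ≡ J (mod 10)] no forcing yet in column 2 (carry-in 1); J=1 is free and consistent — try it ⇒ J=1.
Step 5. [col 2: S + F ≡ J (mod 10)] from column 2 (F=4, J=1, carry-in 1, digits 1,2,4,8 already taken and all letters distinct): S must equal 6 ⇒ S=6.
Step 6. [col 3: I + V ≡ K (mod 10)] several values work for K in column 3 (I + V ≡ K (mod 10), carry-in 1); try K=0, so K=0.
Step 7. [col 3: I + V ≡ K (mod 10)] from column 3 (I=2, K=0, carry-in 1, digits 0,1,2,4,6,8 already taken and all letters distinct): V must equal 7, so V=7.
Step 8. [col 4: P + P ≡ V (mod 10)] column 4 reads P+P+carry(1)=V with V=7; with digits 0,1,2,4,6,7,8 already taken and all letters distinct, the only value for P is 3. So P=3.
Step 9. [col 6: J + E ≡ K (mod 10)] column 6: given J=1, K=0, carry-in 0, and digits 0,1,2,3,4,6,7,8 already taken and all letters distinct, J+E≡K (mod 10) forces E=9, so E=9.

Answer: E=9, F=4, I=2, J=1, K=0, L=8, P=3, S=6, V=7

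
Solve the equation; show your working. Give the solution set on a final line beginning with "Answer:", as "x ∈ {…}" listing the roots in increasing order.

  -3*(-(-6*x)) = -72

Step 1. [-3*(-(-6*x)) = -72] leading coefficient -3: divide by -3. So div: -(-6*x) = 24.
Step 2. [-(-6*x) = 24] leading − — multiply by −1 ⇒ neg: -6*x = -24.
Step 3. [-6*x = -24] -6 out front; divide by -6 ⇒ div: x = 4.

Answer: x ∈ {4}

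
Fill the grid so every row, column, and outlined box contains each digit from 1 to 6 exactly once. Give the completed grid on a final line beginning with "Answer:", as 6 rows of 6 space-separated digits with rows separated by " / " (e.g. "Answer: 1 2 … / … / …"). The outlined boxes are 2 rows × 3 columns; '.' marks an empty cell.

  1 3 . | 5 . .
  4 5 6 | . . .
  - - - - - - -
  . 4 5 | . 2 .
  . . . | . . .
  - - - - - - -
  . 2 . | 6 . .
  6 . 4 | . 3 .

Step 1. [r6c6∈{1,2,5}] 5 has one home in row 6: r6c6, so r6c6=5.
Step 2. [r3c1∈{3}] r3c1 is down to just 3 ⇒ r3c1=3.
Step 3. [r3c4∈{1}] r3c4 is down to just 1. So r3c4=1.
Step 4. [r3c6∈{6}] r3c6 has the single candidate 6 ⇒ r3c6=6.
Step 5. [r4c4∈{3,4}] across col 4, 4 lands solely at r4c4, so r4c4=4.
Step 6. [r1c3∈{2}] r1c3's peers cover all but 2, so r1c3=2.
Step 7. [r2c6∈{1,2,3}] in col 6, 2 fits only at r2c6. So r2c6=2.
Step 8. [r5c6∈{1,4}] across col 6, 1 lands solely at r5c6, so r5c6=1.
Step 9. [r1c5∈{4,6}] r1c5 is the only open cell in row 1 admitting 6 ⇒ r1c5=6.
Step 10. [r4c2∈{1,6}] in row 4, 6 fits only at r4c2, so r4c2=6.
Step 11. [r5c3∈{3}] r5c3's peers cover all but 3, so r5c3=3.
Step 12. [r6c2∈{1}] nothing but 1 survives at r6c2 ⇒ r6c2=1.
Step 13. [r1c6∈{4}] r1c6's peers cover all but 4. So r1c6=4.
Step 14. [r6c4∈{2}] r6c4 has the single candidate 2, so r6c4=2.
Step 15. [r4c3∈{1}] nothing but 1 survives at r4c3, so r4c3=1.
Step 16. [r4c1∈{2}] r4c1 is down to just 2 ⇒ r4c1=2.
Step 17. [r4c5∈{5}] only 5 remains possible at r4c5. So r4c5=5.
Step 18. [r5c5∈{4}] only 4 remains possible at r5c5 ⇒ r5c5=4.
Step 19. [r2c4∈{3}] r2c4's peers cover all but 3, so r2c4=3.
Step 20. [r4c6∈{3}] r4c6 has the single candidate 3. So r4c6=3.
Step 21. [r5c1∈{5}] only 5 remains possible at r5c1, so r5c1=5.
Step 22. [r2c5∈{1}] only 1 remains possible at r2c5. So r2c5=1.

Answer: 1 3 2 5 6 4 / 4 5 6 3 1 2 / 3 4 5 1 2 6 / 2 6 1 4 5 3 / 5 2 3 6 4 1 / 6 1 4 2 3 5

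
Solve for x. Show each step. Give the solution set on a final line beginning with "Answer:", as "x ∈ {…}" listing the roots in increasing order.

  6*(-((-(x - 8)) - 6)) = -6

Step 1. [6*(-((-(x - 8)) - 6)) = -6] leading coefficient 6: divide by 6 ⇒ div: -((-(x - 8)) - 6) = -1.
Step 2. [-((-(x - 8)) - 6) = -1] leading − — multiply by −1, so neg: (-(x - 8)) - 6 = 1.
Step 3. [(-(x - 8)) - 6 = 1] -6 is outermost — add 6 both sides ⇒ sub: -(x - 8) = 7.
Step 4. [-(x - 8) = 7] flip signs both sides, so neg: x - 8 = -7.
Step 5. [x - 8 = -7] peel the -8: add 8 from each side, so sub: x = 1.

Answer: x ∈ {1}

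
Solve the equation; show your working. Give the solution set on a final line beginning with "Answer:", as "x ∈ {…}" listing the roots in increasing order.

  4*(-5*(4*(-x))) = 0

Step 1. [4*(-5*(4*(-x))) = 0] leading coefficient 4: divide by 4 ⇒ div: -5*(4*(-x)) = 0.
Step 2. [-5*(4*(-x)) = 0] leading coefficient -5: divide by -5, so div: 4*(-x) = 0.
Step 3. [4*(-x) = 0] 4·(inner) — divide through by 4, so div: -x = 0.
Step 4. [-x = 0] leading − — multiply by −1, so neg: x = 0.

Answer: x ∈ {0}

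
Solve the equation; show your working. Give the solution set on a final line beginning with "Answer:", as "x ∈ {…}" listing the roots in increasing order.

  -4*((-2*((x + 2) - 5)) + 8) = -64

Step 1. [-4*((-2*((x + 2) - 5)) + 8) = -64] -4 out front; divide by -4 ⇒ div: (-2*((x + 2) - 5)) + 8 = 16.
Step 2. [(-2*((x + 2) - 5)) + 8 = 16] +8 is outermost — subtract 8 both sides. So sub: -2*((x + 2) - 5) = 8.
Step 3. [-2*((x + 2) - 5) = 8] leading coefficient -2: divide by -2. So div: (x + 2) - 5 = -4.
Step 4. [(x + 2) - 5 = -4] add 5: x sits inside (… - 5) ⇒ sub: x + 2 = 1.
Step 5. [x + 2 = 1] +2 is outermost — subtract 2 both sides. So sub: x = -1.

Answer: x ∈ {-1}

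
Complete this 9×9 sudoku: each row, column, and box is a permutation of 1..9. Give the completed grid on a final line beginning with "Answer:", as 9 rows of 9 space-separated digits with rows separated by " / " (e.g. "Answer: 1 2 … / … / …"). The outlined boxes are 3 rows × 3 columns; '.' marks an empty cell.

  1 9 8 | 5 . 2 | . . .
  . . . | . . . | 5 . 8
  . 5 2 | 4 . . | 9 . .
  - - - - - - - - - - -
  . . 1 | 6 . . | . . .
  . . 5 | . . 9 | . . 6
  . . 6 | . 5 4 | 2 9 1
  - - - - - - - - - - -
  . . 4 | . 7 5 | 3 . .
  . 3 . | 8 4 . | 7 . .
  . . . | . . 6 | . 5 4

Step 1. [r4c1∈{2,3,4,7,8,9}] across row 4, 9 lands solely at r4c1, so r4c1=9.
Step 2. [r2c3∈{3,7}] across col 3, 3 lands solely at r2c3 ⇒ r2c3=3.
Step 3. [r9c7∈{1,8}] across col 7, 1 lands solely at r9c7. So r9c7=1.
Step 4. [r7c8∈{2,6,8}] in box 9, 8 fits only at r7c8 ⇒ r7c8=8.
Step 5. [r2c8∈{1,2,4,6,7}] r2c8 is the only open cell in row 2 admitting 2, so r2c8=2.
Step 6. [r3c8∈{1,3,6,7}] across col 8, 1 lands solely at r3c8. So r3c8=1.
Step 7. [r1c7∈{4,6}] col 7 places 6 nowhere but r1c7, so r1c7=6.
Step 8. [r1c5∈{3}] r1c5 is down to just 3 ⇒ r1c5=3.
Step 9. [r4c6∈{3,7,8}] 3 has one home in col 6: r4c6, so r4c6=3.
Step 10. [r6c4∈{7}] r6c4 is down to just 7 ⇒ r6c4=7.
Step 11. [r6c2∈{8}] r6c2 has the single candidate 8. So r6c2=8.
Step 12. [r5c8∈{3,4,7}] r5c8 is the only open cell in col 8 admitting 3. So r5c8=3.
Step 13. [r7c2∈{1,2,6}] across col 2, 1 lands solely at r7c2. So r7c2=1.
Step 14. [r2c2∈{4,6,7}] 6 has one home in col 2: r2c2 ⇒ r2c2=6.
Step 15. [r3c1∈{7}] r3c1 has the single candidate 7. So r3c1=7.
Step 16. [r5c2∈{2,4,7}] across row 5, 7 lands solely at r5c2, so r5c2=7.
Step 17. [r9c2∈{2}] nothing but 2 survives at r9c2. So r9c2=2.
Step 18. [r9c5∈{9}] only 9 remains possible at r9c5 ⇒ r9c5=9.
Step 19. [r4c5∈{2,8}] in row 4, 2 fits only at r4c5. So r4c5=2.
Step 20. [r4c2∈{4}] r4c2 has the single candidate 4. So r4c2=4.
Step 21. [r5c5∈{1,8}] box 5 places 8 nowhere but r5c5. So r5c5=8.
Step 22. [r8c9∈{2,9}] 2 has one home in row 8: r8c9 ⇒ r8c9=2.
Step 23. [r4c8∈{7}] r4c8 has the single candidate 7. So r4c8=7.
Step 24. [r2c5∈{1}] nothing but 1 survives at r2c5 ⇒ r2c5=1.
Step 25. [r7c1∈{6}] nothing but 6 survives at r7c1 ⇒ r7c1=6.
Step 26. [r2c4∈{9}] r2c4 is down to just 9 ⇒ r2c4=9.
Step 27. [r5c4∈{1}] r5c4's peers cover all but 1, so r5c4=1.
Step 28. [r8c6∈{1}] nothing but 1 survives at r8c6 ⇒ r8c6=1.
Step 29. [r1c8∈{4}] r1c8 is down to just 4. So r1c8=4.
Step 30. [r8c8∈{6}] r8c8 is down to just 6. So r8c8=6.
Step 31. [r9c1∈{8}] nothing but 8 survives at r9c1, so r9c1=8.
Step 32. [r3c9∈{3}] nothing but 3 survives at r3c9 ⇒ r3c9=3.
Step 33. [r9c3∈{7}] nothing but 7 survives at r9c3, so r9c3=7.
Step 34. [r3c6∈{8}] only 8 remains possible at r3c6 ⇒ r3c6=8.
Step 35. [r7c9∈{9}] r7c9 is down to just 9, so r7c9=9.
Step 36. [r7c4∈{2}] r7c4's peers cover all but 2, so r7c4=2.
Step 37. [r2c6∈{7}] only 7 remains possible at r2c6. So r2c6=7.
Step 38. [r8c3∈{9}] only 9 remains possible at r8c3, so r8c3=9.
Step 39. [r3c5∈{6}] r3c5 is down to just 6. So r3c5=6.
Step 40. [r4c9∈{5}] nothing but 5 survives at r4c9, so r4c9=5.
Step 41. [r9c4∈{3}] r9c4 has the single candidate 3 ⇒ r9c4=3.
Step 42. [r5c1∈{2}] r5c1's peers cover all but 2. So r5c1=2.
Step 43. [r6c1∈{3}] r6c1's peers cover all but 3, so r6c1=3.
Step 44. [r8c1∈{5}] r8c1 is down to just 5. So r8c1=5.
Step 45. [r2c1∈{4}] only 4 remains possible at r2c1. So r2c1=4.
Step 46. [r4c7∈{8}] r4c7's peers cover all but 8 ⇒ r4c7=8.
Step 47. [r5c7∈{4}] r5c7 has the single candidate 4 ⇒ r5c7=4.
Step 48. [r1c9∈{7}] nothing but 7 survives at r1c9, so r1c9=7.

Answer: 1 9 8 5 3 2 6 4 7 / 4 6 3 9 1 7 5 2 8 / 7 5 2 4 6 8 9 1 3 / 9 4 1 6 2 3 8 7 5 / 2 7 5 1 8 9 4 3 6 / 3 8 6 7 5 4 2 9 1 / 6 1 4 2 7 5 3 8 9 / 5 3 9 8 4 1 7 6 2 / 8 2 7 3 9 6 1 5 4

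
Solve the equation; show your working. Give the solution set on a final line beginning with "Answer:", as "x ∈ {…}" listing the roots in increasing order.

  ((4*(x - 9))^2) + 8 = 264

Step 1. [((4*(x - 9))^2) + 8 = 264] the outer +8 inverts by subtracting 8 ⇒ sub: (4*(x - 9))^2 = 256.
Step 2. [(4*(x - 9))^2 = 256] LHS squared, RHS 256 ≥ 0: apply √ (±) ⇒ sqrt: 4*(x - 9) = 16 or -16.
Step 3. [4*(x - 9) = 16 or -16] 4·(inner) — divide through by 4. So div: x - 9 = 4 or -4.
Step 4. [x - 9 = 4 or -4] 9 comes off first (add 9), so sub: x = 13 or 5.

Answer: x ∈ {5, 13}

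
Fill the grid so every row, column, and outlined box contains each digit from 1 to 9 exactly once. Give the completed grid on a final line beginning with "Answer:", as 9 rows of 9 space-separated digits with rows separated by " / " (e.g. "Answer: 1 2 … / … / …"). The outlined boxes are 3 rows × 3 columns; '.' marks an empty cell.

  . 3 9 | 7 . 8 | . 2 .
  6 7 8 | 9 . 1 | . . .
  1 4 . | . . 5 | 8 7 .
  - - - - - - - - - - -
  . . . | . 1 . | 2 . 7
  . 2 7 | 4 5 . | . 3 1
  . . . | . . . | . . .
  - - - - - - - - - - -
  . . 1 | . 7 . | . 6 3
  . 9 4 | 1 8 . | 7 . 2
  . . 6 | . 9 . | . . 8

Step 1. [r9c2∈{5}] nothing but 5 survives at r9c2 ⇒ r9c2=5.
Step 2. [r5c1∈{8,9}] row 5 places 8 nowhere but r5c1, so r5c1=8.
Step 3. [r2c5∈{2,3,4}] r2c5 is the only open cell in row 2 admitting 2. So r2c5=2.
Step 4. [r6c6∈{2,3,6,7,9}] row 6 places 7 nowhere but r6c6 ⇒ r6c6=7.
Step 5. [r6c4∈{2,3,6,8}] across row 6, 2 lands solely at r6c4, so r6c4=2.
Step 6. [r9c4∈{3}] r9c4's peers cover all but 3, so r9c4=3.
Step 7. [r4c6∈{3,6,9}] in col 6, 3 fits only at r4c6, so r4c6=3.
Step 8. [r6c5∈{6}] r6c5 is down to just 6. So r6c5=6.
Step 9. [r1c7∈{1,4,5,6}] row 1 places 1 nowhere but r1c7 ⇒ r1c7=1.
Step 10. [r9c7∈{4}] nothing but 4 survives at r9c7, so r9c7=4.
Step 11. [r8c8∈{5}] only 5 remains possible at r8c8. So r8c8=5.
Step 12. [r2c8∈{4}] nothing but 4 survives at r2c8, so r2c8=4.
Step 13. [r4c3∈{5}] r4c3 is down to just 5 ⇒ r4c3=5.
Step 14. [r2c9∈{5}] r2c9 has the single candidate 5, so r2c9=5.
Step 15. [r6c8∈{8,9}] r6c8 is the only open cell in row 6 admitting 8, so r6c8=8.
Step 16. [r4c8∈{9}] r4c8 has the single candidate 9, so r4c8=9.
Step 17. [r9c6∈{2}] r9c6 is down to just 2. So r9c6=2.
Step 18. [r6c1∈{3,4,9}] r6c1 is the only open cell in row 6 admitting 9. So r6c1=9.
Step 19. [r3c4∈{6}] r3c4 has the single candidate 6, so r3c4=6.
Step 20. [r2c7∈{3}] nothing but 3 survives at r2c7, so r2c7=3.
Step 21. [r3c3∈{2}] only 2 remains possible at r3c3, so r3c3=2.
Step 22. [r5c6∈{9}] r5c6 has the single candidate 9, so r5c6=9.
Step 23. [r6c7∈{5}] only 5 remains possible at r6c7. So r6c7=5.
Step 24. [r7c7∈{9}] r7c7 has the single candidate 9. So r7c7=9.
Step 25. [r9c8∈{1}] r9c8's peers cover all but 1. So r9c8=1.
Step 26. [r4c4∈{8}] only 8 remains possible at r4c4. So r4c4=8.
Step 27. [r3c9∈{9}] nothing but 9 survives at r3c9. So r3c9=9.
Step 28. [r4c1∈{4}] r4c1's peers cover all but 4, so r4c1=4.
Step 29. [r4c2∈{6}] r4c2's peers cover all but 6 ⇒ r4c2=6.
Step 30. [r3c5∈{3}] nothing but 3 survives at r3c5. So r3c5=3.
Step 31. [r8c6∈{6}] r8c6 has the single candidate 6. So r8c6=6.
Step 32. [r7c1∈{2}] r7c1's peers cover all but 2 ⇒ r7c1=2.
Step 33. [r9c1∈{7}] r9c1 has the single candidate 7. So r9c1=7.
Step 34. [r6c2∈{1}] r6c2 has the single candidate 1, so r6c2=1.
Step 35. [r7c4∈{5}] r7c4 has the single candidate 5 ⇒ r7c4=5.
Step 36. [r1c9∈{6}] r1c9's peers cover all but 6, so r1c9=6.
Step 37. [r7c2∈{8}] nothing but 8 survives at r7c2 ⇒ r7c2=8.
Step 38. [r6c3∈{3}] nothing but 3 survives at r6c3, so r6c3=3.
Step 39. [r1c5∈{4}] only 4 remains possible at r1c5 ⇒ r1c5=4.
Step 40. [r6c9∈{4}] r6c9 is down to just 4. So r6c9=4.
Step 41. [r1c1∈{5}] r1c1 has the single candidate 5 ⇒ r1c1=5.
Step 42. [r8c1∈{3}] r8c1 is down to just 3. So r8c1=3.
Step 43. [r7c6∈{4}] nothing but 4 survives at r7c6, so r7c6=4.
Step 44. [r5c7∈{6}] only 6 remains possible at r5c7 ⇒ r5c7=6.

Answer: 5 3 9 7 4 8 1 2 6 / 6 7 8 9 2 1 3 4 5 / 1 4 2 6 3 5 8 7 9 / 4 6 5 8 1 3 2 9 7 / 8 2 7 4 5 9 6 3 1 / 9 1 3 2 6 7 5 8 4 / 2 8 1 5 7 4 9 6 3 / 3 9 4 1 8 6 7 5 2 / 7 5 6 3 9 2 4 1 8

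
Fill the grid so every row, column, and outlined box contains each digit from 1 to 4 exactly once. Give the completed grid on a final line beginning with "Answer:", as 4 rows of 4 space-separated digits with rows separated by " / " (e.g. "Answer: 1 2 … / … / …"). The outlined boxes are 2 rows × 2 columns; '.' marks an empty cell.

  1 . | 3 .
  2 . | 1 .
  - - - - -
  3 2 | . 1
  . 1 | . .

Step 1. [r2c4∈{4}] only 4 remains possible at r2c4, so r2c4=4.
Step 2. [r4c3∈{2,4}] r4c3 is the only open cell in col 3 admitting 2. So r4c3=2.
Step 3. [r1c2∈{4}] nothing but 4 survives at r1c2, so r1c2=4.
Step 4. [r4c1∈{4}] r4c1 is down to just 4. So r4c1=4.
Step 5. [r3c3∈{4}] only 4 remains possible at r3c3 ⇒ r3c3=4.
Step 6. [r2c2∈{3}] only 3 remains possible at r2c2. So r2c2=3.
Step 7. [r1c4∈{2}] r1c4 is down to just 2, so r1c4=2.
Step 8. [r4c4∈{3}] r4c4 is down to just 3. So r4c4=3.

Answer: 1 4 3 2 / 2 3 1 4 / 3 2 4 1 / 4 1 2 3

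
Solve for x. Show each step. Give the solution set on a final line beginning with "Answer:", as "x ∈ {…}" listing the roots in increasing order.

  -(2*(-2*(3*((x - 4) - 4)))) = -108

Step 1. [-(2*(-2*(3*((x - 4) - 4)))) = -108] flip signs both sides ⇒ neg: 2*(-2*(3*((x - 4) - 4))) = 108.
Step 2. [2*(-2*(3*((x - 4) - 4))) = 108] divide by the outer 2, so div: -2*(3*((x - 4) - 4)) = 54.
Step 3. [-2*(3*((x - 4) - 4)) = 54] divide by the outer -2 ⇒ div: 3*((x - 4) - 4) = -27.
Step 4. [3*((x - 4) - 4) = -27] leading coefficient 3: divide by 3. So div: (x - 4) - 4 = -9.
Step 5. [(x - 4) - 4 = -9] peel the -4: add 4 from each side ⇒ sub: x - 4 = -5.
Step 6. [x - 4 = -5] the outer -4 inverts by adding 4 ⇒ sub: x = -1.

Answer: x ∈ {-1}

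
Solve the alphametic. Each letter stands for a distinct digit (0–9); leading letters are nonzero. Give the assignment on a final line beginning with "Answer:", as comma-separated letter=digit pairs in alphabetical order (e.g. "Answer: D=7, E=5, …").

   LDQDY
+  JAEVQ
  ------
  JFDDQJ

Step 1. [col 1: Y + Q ≡ J (mod 10)] no forcing yet in column 1 (carry-in 0); Q=6 is free and consistent — try it ⇒ Q=6.
Step 2. [col 1: Y + Q ≡ J (mod 10)] J=1 is one option consistent with column 1 (Y + Q ≡ J (mod 10), carry-in 0) — take it, so J=1.
Step 3. [col 1: Y + Q ≡ J (mod 10)] from column 1 (Q=6, J=1, carry-in 0, digits 1,6 already taken and all letters distinct): Y must equal 5, so Y=5.
Step 4. [col 2: D + V ≡ Q (mod 10)] several values work for V in column 2 (D + V ≡ Q (mod 10), carry-in 1); try V=2 ⇒ V=2.
Step 5. [col 2: D + V ≡ Q (mod 10)] column 2 reads D+V+carry(1)=Q with V=2, Q=6; with digits 1,2,5,6 already taken and all letters distinct, the only value for D is 3. So D=3.
Step 6. [col 3: Q + E ≡ D (mod 10)] from column 3 (Q=6, D=3, carry-in 0, digits 1,2,3,5,6 already taken and all letters distinct): E must equal 7 ⇒ E=7.
Step 7. [col 4: D + A ≡ D (mod 10)] in column 4 we have D+A≡D with carry-in 1; given D=3 and digits 1,2,3,5,6,7 already taken and all letters distinct, that pins A to 9, so A=9.
Step 8. [col 5: L + J ≡ F (mod 10)] from column 5 (J=1, carry-in 1, digits 1,2,3,5,6,7,9 already taken and all letters distinct): L must equal 8 ⇒ L=8.
Step 9. [col 5: L + J ≡ F (mod 10)] column 5 reads L+J+carry(1)=F with L=8, J=1; with digits 1,2,3,5,6,7,8,9 already taken and all letters distinct, the only value for F is 0, so F=0.

Answer: A=9, D=3, E=7, F=0, J=1, L=8, Q=6, V=2, Y=5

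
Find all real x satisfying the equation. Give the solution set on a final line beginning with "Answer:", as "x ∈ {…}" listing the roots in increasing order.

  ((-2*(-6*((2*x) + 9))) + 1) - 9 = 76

Step 1. [((-2*(-6*((2*x) + 9))) + 1) - 9 = 76] -9 is outermost — add 9 both sides ⇒ sub: (-2*(-6*((2*x) + 9))) + 1 = 85.
Step 2. [(-2*(-6*((2*x) + 9))) + 1 = 85] 1 comes off first (subtract 1). So sub: -2*(-6*((2*x) + 9)) = 84.
Step 3. [-2*(-6*((2*x) + 9)) = 84] divide by the outer -2, so div: -6*((2*x) + 9) = -42.
Step 4. [-6*((2*x) + 9) = -42] -6 out front; divide by -6 ⇒ div: (2*x) + 9 = 7.
Step 5. [(2*x) + 9 = 7] 9 comes off first (subtract 9). So sub: 2*x = -2.
Step 6. [2*x = -2] LHS = 2·(…); ÷2 both sides. So div: x = -1.

Answer: x ∈ {-1}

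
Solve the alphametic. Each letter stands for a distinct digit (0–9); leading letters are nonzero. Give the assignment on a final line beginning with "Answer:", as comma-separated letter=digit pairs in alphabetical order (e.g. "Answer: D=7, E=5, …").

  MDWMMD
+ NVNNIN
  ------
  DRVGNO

Step 1. [col 1: D + N ≡ O (mod 10)] no forcing yet in column 1 (carry-in 0); D=9 is free and consistent — try it, so D=9.
Step 2. [col 1: D + N ≡ O (mod 10)] no forcing yet in column 1 (carry-in 0); N=5 is free and consistent — try it, so N=5.
Step 3. [col 1: D + N ≡ O (mod 10)] from column 1 (D=9, N=5, carry-in 0, digits 5,9 already taken and all letters distinct): O must equal 4 ⇒ O=4.
Step 4. [col 2: M + I ≡ N (mod 10)] no forcing yet in column 2 (carry-in 1); I=1 is free and consistent — try it. So I=1.
Step 5. [col 2: M + I ≡ N (mod 10)] column 2: given I=1, N=5, carry-in 1, and digits 1,4,5,9 already taken and all letters distinct, M+I≡N (mod 10) forces M=3, so M=3.
Step 6. [col 3: M + N ≡ G (mod 10)] in column 3 we have M+N≡G with carry-in 0; given M=3, N=5 and digits 1,3,4,5,9 already taken and all letters distinct, that pins G to 8. So G=8.
Step 7. [col 4: W + N ≡ V (mod 10)] no forcing yet in column 4 (carry-in 0); W=2 is free and consistent — try it, so W=2.
Step 8. [col 4: W + N ≡ V (mod 10)] column 4 reads W+N+carry(0)=V with W=2, N=5; with digits 1,2,3,4,5,8,9 already taken and all letters distinct, the only value for V is 7, so V=7.
Step 9. [col 5: D + V ≡ R (mod 10)] in column 5 we have D+V≡R with carry-in 0; given D=9, V=7 and digits 1,2,3,4,5,7,8,9 already taken and all letters distinct, that pins R to 6 ⇒ R=6.

Answer: D=9, G=8, I=1, M=3, N=5, O=4, R=6, V=7, W=2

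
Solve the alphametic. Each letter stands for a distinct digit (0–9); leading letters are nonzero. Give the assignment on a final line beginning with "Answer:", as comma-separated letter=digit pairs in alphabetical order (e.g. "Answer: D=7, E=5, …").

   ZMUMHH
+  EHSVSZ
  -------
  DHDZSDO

Step 1. [col 1: H + Z ≡ O (mod 10)] no forcing yet in column 1 (carry-in 0); Z=4 is free and consistent — try it. So Z=4.
Step 2. [col 1: H + Z ≡ O (mod 10)] several values work for H in column 1 (H + Z ≡ O (mod 10), carry-in 0); try H=2. So H=2.
Step 3. [D] D is the leading digit of a 7-digit sum of two 6-digit numbers; the final carry is exactly 1, so D=1.
Step 4. [col 1: H + Z ≡ O (mod 10)] from column 1 (H=2, Z=4, carry-in 0, digits 1,2,4 already taken and all letters distinct): O must equal 6 ⇒ O=6.
Step 5. [col 2: H + S ≡ D (mod 10)] column 2 reads H+S+carry(0)=D with H=2, D=1; with digits 1,2,4,6 already taken and all letters distinct, the only value for S is 9. So S=9.
Step 6. [col 3: M + V ≡ S (mod 10)] V=0 is one option consistent with column 3 (M + V ≡ S (mod 10), carry-in 1) — take it ⇒ V=0.
Step 7. [col 3: M + V ≡ S (mod 10)] in column 3 we have M+V≡S with carry-in 1; given V=0, S=9 and digits 0,1,2,4,6,9 already taken and all letters distinct, that pins M to 8. So M=8.
Step 8. [col 4: U + S ≡ Z (mod 10)] column 4: given S=9, Z=4, carry-in 0, and digits 0,1,2,4,6,8,9 already taken and all letters distinct, U+S≡Z (mod 10) forces U=5. So U=5.
Step 9. [col 6: Z + E ≡ H (mod 10)] column 6 reads Z+E+carry(1)=H with Z=4, H=2; with digits 0,1,2,4,5,6,8,9 already taken and all letters distinct, the only value for E is 7 ⇒ E=7.

Answer: D=1, E=7, H=2, M=8, O=6, S=9, U=5, V=0, Z=4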